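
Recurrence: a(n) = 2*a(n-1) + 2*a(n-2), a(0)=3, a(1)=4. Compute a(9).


Build bottom-up:
...a(7)=2032, a(8)=5552, a(9)=2*5552+2*2032=15168


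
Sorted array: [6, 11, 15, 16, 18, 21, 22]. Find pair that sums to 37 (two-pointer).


Two pointers: lo=0, hi=6
Found pair: (15, 22) summing to 37


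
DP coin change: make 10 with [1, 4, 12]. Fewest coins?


dp[0]=0; dp[i]=1+min(dp[i-c] for c in coins)
...dp[5]=2, dp[6]=3, dp[7]=4, dp[8]=2, dp[9]=3, dp[10]=4
Minimum coins for 10 = 4


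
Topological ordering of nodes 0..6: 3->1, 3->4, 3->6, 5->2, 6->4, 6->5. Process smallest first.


Kahn's algorithm, process smallest node first
Order: [0, 3, 1, 6, 4, 5, 2]


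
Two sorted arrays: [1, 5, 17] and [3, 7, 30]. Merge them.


Compare heads, take smaller each step.
Merged: [1, 3, 5, 7, 17, 30]


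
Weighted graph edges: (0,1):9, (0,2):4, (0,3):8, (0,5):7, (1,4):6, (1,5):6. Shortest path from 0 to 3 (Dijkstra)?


Dijkstra from 0:
Distances: {0: 0, 1: 9, 2: 4, 3: 8, 4: 15, 5: 7}
Shortest distance to 3 = 8, path = [0, 3]


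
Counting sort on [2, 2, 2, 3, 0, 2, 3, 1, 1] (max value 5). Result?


Count array: [1, 2, 4, 2, 0, 0]
Reconstruct: [0, 1, 1, 2, 2, 2, 2, 3, 3]


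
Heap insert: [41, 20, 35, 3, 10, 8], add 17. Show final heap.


Append 17: [41, 20, 35, 3, 10, 8, 17]
Bubble up: no swaps needed
Result: [41, 20, 35, 3, 10, 8, 17]


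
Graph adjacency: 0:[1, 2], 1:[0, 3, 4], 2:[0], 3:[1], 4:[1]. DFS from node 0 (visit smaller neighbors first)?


DFS stack-based: start with [0]
Visit order: [0, 1, 3, 4, 2]


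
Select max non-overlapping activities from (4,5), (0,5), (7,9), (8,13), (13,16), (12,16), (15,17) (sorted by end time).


Greedy: pick earliest-ending, then skip overlaps.
Selected (3 activities): [(4, 5), (7, 9), (13, 16)]


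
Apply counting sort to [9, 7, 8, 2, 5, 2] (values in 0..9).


Count array: [0, 0, 2, 0, 0, 1, 0, 1, 1, 1]
Reconstruct: [2, 2, 5, 7, 8, 9]


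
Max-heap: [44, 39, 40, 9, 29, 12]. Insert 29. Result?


Append 29: [44, 39, 40, 9, 29, 12, 29]
Bubble up: no swaps needed
Result: [44, 39, 40, 9, 29, 12, 29]


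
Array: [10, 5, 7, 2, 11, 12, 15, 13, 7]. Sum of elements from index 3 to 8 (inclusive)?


Prefix sums: [0, 10, 15, 22, 24, 35, 47, 62, 75, 82]
Sum[3..8] = prefix[9] - prefix[3] = 82 - 22 = 60


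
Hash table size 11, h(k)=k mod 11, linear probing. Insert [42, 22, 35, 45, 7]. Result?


Insertions: 42->slot 9; 22->slot 0; 35->slot 2; 45->slot 1; 7->slot 7
Table: [22, 45, 35, None, None, None, None, 7, None, 42, None]


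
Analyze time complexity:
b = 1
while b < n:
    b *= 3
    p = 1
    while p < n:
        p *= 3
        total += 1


Per nesting level: O(log n) * O(log n) = O((log n)^2)
Complexity: O((log n)^2)


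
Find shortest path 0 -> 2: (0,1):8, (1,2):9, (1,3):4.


Dijkstra from 0:
Distances: {0: 0, 1: 8, 2: 17, 3: 12}
Shortest distance to 2 = 17, path = [0, 1, 2]


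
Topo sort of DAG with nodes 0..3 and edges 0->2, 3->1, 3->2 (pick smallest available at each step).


Kahn's algorithm, process smallest node first
Order: [0, 3, 1, 2]


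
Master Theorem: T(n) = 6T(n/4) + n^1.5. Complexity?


a=6, b=4, c=1.5. log_4(6)=1.292 < c=1.5. Case 3: O(n^c) = O(n^1.500)
Complexity: O(n^1.500)


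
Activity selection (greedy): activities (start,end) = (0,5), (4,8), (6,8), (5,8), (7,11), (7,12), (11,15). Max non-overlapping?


Greedy: pick earliest-ending, then skip overlaps.
Selected (3 activities): [(0, 5), (6, 8), (11, 15)]


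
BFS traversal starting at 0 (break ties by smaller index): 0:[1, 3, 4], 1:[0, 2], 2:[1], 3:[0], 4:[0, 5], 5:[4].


BFS queue: start with [0]
Visit order: [0, 1, 3, 4, 2, 5]


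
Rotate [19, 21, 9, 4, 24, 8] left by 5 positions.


Left rotate by 5: [8, 19, 21, 9, 4, 24]


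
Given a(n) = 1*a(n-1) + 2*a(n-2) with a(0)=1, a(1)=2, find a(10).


Build bottom-up:
...a(8)=256, a(9)=512, a(10)=1*512+2*256=1024


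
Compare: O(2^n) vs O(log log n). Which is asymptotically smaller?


double-logarithmic grows slower than exponential
O(log log n) is asymptotically smaller; O(2^n) grows faster


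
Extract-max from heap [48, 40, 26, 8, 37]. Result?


Max = 48
Replace root with last, heapify down
Resulting heap: [40, 37, 26, 8]


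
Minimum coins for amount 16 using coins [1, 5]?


dp[0]=0; dp[i]=1+min(dp[i-c] for c in coins)
...dp[11]=3, dp[12]=4, dp[13]=5, dp[14]=6, dp[15]=3, dp[16]=4
Minimum coins for 16 = 4


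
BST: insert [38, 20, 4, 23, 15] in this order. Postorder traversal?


Root = 38; build tree by BST insertion.
Postorder traversal: [15, 4, 23, 20, 38]


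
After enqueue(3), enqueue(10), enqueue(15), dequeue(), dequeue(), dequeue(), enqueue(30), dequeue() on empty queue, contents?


enqueue(3) -> [3]
enqueue(10) -> [3, 10]
enqueue(15) -> [3, 10, 15]
dequeue() returns 3 -> [10, 15]
dequeue() returns 10 -> [15]
dequeue() returns 15 -> []
enqueue(30) -> [30]
dequeue() returns 30 -> []
Final queue (front to back): []


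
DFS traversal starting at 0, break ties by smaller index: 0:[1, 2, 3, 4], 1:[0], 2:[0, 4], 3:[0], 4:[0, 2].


DFS stack-based: start with [0]
Visit order: [0, 1, 2, 4, 3]


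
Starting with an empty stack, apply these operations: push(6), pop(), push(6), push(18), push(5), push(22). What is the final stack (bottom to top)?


push(6) -> [6]
pop() returns 6 -> []
push(6) -> [6]
push(18) -> [6, 18]
push(5) -> [6, 18, 5]
push(22) -> [6, 18, 5, 22]
Final stack (bottom to top): [6, 18, 5, 22]


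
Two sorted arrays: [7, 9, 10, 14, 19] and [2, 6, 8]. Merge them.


Compare heads, take smaller each step.
Merged: [2, 6, 7, 8, 9, 10, 14, 19]


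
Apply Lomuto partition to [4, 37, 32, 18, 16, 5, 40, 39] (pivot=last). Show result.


Elements <= 39 go left of pivot.
Result: [4, 37, 32, 18, 16, 5, 39, 40], pivot at index 6


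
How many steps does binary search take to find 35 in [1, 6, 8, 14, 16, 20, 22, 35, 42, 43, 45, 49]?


Search for 35:
[0,11] mid=5 arr[5]=20
[6,11] mid=8 arr[8]=42
[6,7] mid=6 arr[6]=22
[7,7] mid=7 arr[7]=35
Total: 4 comparisons


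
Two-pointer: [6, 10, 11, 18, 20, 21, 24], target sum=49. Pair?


Two pointers: lo=0, hi=6
No pair sums to 49


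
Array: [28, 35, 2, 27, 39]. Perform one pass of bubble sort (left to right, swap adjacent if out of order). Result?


After one pass: [28, 2, 27, 35, 39]


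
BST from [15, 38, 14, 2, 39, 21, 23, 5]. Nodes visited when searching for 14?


BST root = 15
Search for 14: compare at each node
Path: [15, 14]


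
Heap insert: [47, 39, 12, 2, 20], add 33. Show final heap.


Append 33: [47, 39, 12, 2, 20, 33]
Bubble up: swap idx 5(33) with idx 2(12)
Result: [47, 39, 33, 2, 20, 12]


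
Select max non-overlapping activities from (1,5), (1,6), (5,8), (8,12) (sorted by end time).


Greedy: pick earliest-ending, then skip overlaps.
Selected (3 activities): [(1, 5), (5, 8), (8, 12)]


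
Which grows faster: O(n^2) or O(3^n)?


quadratic grows slower than exponential (base 3)
O(n^2) is asymptotically smaller; O(3^n) grows faster


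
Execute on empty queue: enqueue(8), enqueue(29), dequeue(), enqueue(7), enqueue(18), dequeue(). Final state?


enqueue(8) -> [8]
enqueue(29) -> [8, 29]
dequeue() returns 8 -> [29]
enqueue(7) -> [29, 7]
enqueue(18) -> [29, 7, 18]
dequeue() returns 29 -> [7, 18]
Final queue (front to back): [7, 18]


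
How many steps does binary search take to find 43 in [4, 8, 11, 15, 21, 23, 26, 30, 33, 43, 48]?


Search for 43:
[0,10] mid=5 arr[5]=23
[6,10] mid=8 arr[8]=33
[9,10] mid=9 arr[9]=43
Total: 3 comparisons


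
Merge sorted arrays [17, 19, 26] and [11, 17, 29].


Compare heads, take smaller each step.
Merged: [11, 17, 17, 19, 26, 29]


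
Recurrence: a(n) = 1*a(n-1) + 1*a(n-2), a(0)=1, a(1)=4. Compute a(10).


Build bottom-up:
...a(8)=97, a(9)=157, a(10)=1*157+1*97=254


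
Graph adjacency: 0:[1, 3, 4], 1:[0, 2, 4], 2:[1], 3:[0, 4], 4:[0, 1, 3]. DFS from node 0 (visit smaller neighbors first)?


DFS stack-based: start with [0]
Visit order: [0, 1, 2, 4, 3]


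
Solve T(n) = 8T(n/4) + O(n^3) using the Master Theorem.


a=8, b=4, c=3. log_4(8)=1.5 < c=3. Case 3: O(n^c) = O(n^3)
Complexity: O(n^3)


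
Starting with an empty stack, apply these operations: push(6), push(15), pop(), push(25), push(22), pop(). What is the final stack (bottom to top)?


push(6) -> [6]
push(15) -> [6, 15]
pop() returns 15 -> [6]
push(25) -> [6, 25]
push(22) -> [6, 25, 22]
pop() returns 22 -> [6, 25]
Final stack (bottom to top): [6, 25]


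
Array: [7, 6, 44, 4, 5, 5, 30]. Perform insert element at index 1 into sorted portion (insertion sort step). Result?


After one pass: [6, 7, 44, 4, 5, 5, 30]


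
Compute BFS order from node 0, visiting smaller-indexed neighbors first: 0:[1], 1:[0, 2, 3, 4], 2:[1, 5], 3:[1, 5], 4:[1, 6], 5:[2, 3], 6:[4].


BFS queue: start with [0]
Visit order: [0, 1, 2, 3, 4, 5, 6]


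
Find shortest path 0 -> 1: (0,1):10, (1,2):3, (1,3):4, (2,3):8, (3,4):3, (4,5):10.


Dijkstra from 0:
Distances: {0: 0, 1: 10, 2: 13, 3: 14, 4: 17, 5: 27}
Shortest distance to 1 = 10, path = [0, 1]


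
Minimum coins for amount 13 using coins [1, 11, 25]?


dp[0]=0; dp[i]=1+min(dp[i-c] for c in coins)
...dp[8]=8, dp[9]=9, dp[10]=10, dp[11]=1, dp[12]=2, dp[13]=3
Minimum coins for 13 = 3


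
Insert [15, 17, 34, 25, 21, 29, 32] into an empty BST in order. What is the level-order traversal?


Root = 15; build tree by BST insertion.
Level-Order traversal: [15, 17, 34, 25, 21, 29, 32]


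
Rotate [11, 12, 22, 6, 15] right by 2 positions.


Right rotate by 2: [6, 15, 11, 12, 22]


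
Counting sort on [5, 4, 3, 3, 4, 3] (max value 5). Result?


Count array: [0, 0, 0, 3, 2, 1]
Reconstruct: [3, 3, 3, 4, 4, 5]


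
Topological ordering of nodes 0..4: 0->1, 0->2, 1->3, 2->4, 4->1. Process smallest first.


Kahn's algorithm, process smallest node first
Order: [0, 2, 4, 1, 3]


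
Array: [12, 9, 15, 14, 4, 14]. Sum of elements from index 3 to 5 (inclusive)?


Prefix sums: [0, 12, 21, 36, 50, 54, 68]
Sum[3..5] = prefix[6] - prefix[3] = 68 - 36 = 32


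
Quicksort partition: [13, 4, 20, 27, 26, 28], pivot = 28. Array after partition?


Elements <= 28 go left of pivot.
Result: [13, 4, 20, 27, 26, 28], pivot at index 5


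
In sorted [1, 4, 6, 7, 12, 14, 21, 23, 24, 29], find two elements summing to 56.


Two pointers: lo=0, hi=9
No pair sums to 56


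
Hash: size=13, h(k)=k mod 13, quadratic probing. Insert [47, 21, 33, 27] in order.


Insertions: 47->slot 8; 21->slot 9; 33->slot 7; 27->slot 1
Table: [None, 27, None, None, None, None, None, 33, 47, 21, None, None, None]


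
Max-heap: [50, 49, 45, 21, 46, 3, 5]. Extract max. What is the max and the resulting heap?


Max = 50
Replace root with last, heapify down
Resulting heap: [49, 46, 45, 21, 5, 3]


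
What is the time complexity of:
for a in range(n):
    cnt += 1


Per nesting level: O(n) = O(n)
Complexity: O(n)


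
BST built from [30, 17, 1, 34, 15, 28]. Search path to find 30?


BST root = 30
Search for 30: compare at each node
Path: [30]


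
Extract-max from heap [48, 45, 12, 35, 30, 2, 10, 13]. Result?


Max = 48
Replace root with last, heapify down
Resulting heap: [45, 35, 12, 13, 30, 2, 10]


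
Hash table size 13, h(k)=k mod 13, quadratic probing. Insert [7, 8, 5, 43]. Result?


Insertions: 7->slot 7; 8->slot 8; 5->slot 5; 43->slot 4
Table: [None, None, None, None, 43, 5, None, 7, 8, None, None, None, None]


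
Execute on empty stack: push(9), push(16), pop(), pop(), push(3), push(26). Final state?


push(9) -> [9]
push(16) -> [9, 16]
pop() returns 16 -> [9]
pop() returns 9 -> []
push(3) -> [3]
push(26) -> [3, 26]
Final stack (bottom to top): [3, 26]


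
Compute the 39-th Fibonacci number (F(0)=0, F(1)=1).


F(n)=F(n-1)+F(n-2)
...F(37)=24157817, F(38)=39088169, F(39)=63245986


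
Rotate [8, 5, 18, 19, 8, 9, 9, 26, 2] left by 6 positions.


Left rotate by 6: [9, 26, 2, 8, 5, 18, 19, 8, 9]


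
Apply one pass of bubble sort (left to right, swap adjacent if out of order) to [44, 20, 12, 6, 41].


After one pass: [20, 12, 6, 41, 44]


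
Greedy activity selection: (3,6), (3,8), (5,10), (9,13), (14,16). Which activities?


Greedy: pick earliest-ending, then skip overlaps.
Selected (3 activities): [(3, 6), (9, 13), (14, 16)]


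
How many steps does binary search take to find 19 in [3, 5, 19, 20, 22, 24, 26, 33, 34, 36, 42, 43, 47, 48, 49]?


Search for 19:
[0,14] mid=7 arr[7]=33
[0,6] mid=3 arr[3]=20
[0,2] mid=1 arr[1]=5
[2,2] mid=2 arr[2]=19
Total: 4 comparisons


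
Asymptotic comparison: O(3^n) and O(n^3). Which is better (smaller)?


cubic grows slower than exponential (base 3)
O(n^3) is asymptotically smaller; O(3^n) grows faster


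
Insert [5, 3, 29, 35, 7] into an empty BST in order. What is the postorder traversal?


Root = 5; build tree by BST insertion.
Postorder traversal: [3, 7, 35, 29, 5]


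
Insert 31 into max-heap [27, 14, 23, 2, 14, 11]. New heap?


Append 31: [27, 14, 23, 2, 14, 11, 31]
Bubble up: swap idx 6(31) with idx 2(23); swap idx 2(31) with idx 0(27)
Result: [31, 14, 27, 2, 14, 11, 23]


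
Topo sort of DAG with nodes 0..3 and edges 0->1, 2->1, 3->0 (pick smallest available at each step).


Kahn's algorithm, process smallest node first
Order: [2, 3, 0, 1]


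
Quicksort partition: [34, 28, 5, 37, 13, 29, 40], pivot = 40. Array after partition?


Elements <= 40 go left of pivot.
Result: [34, 28, 5, 37, 13, 29, 40], pivot at index 6


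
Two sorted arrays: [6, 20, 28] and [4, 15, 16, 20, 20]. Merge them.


Compare heads, take smaller each step.
Merged: [4, 6, 15, 16, 20, 20, 20, 28]


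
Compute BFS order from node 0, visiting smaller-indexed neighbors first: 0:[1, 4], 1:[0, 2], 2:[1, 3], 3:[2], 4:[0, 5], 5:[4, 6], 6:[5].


BFS queue: start with [0]
Visit order: [0, 1, 4, 2, 5, 3, 6]


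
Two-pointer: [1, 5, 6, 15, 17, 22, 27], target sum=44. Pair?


Two pointers: lo=0, hi=6
Found pair: (17, 27) summing to 44


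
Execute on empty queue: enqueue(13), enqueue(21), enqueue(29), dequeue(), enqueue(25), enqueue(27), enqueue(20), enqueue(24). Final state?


enqueue(13) -> [13]
enqueue(21) -> [13, 21]
enqueue(29) -> [13, 21, 29]
dequeue() returns 13 -> [21, 29]
enqueue(25) -> [21, 29, 25]
enqueue(27) -> [21, 29, 25, 27]
enqueue(20) -> [21, 29, 25, 27, 20]
enqueue(24) -> [21, 29, 25, 27, 20, 24]
Final queue (front to back): [21, 29, 25, 27, 20, 24]


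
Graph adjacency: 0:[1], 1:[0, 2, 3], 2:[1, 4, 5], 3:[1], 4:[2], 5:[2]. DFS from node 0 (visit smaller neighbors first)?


DFS stack-based: start with [0]
Visit order: [0, 1, 2, 4, 5, 3]


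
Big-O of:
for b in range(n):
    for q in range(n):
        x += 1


Per nesting level: O(n) * O(n) = O(n^2)
Complexity: O(n^2)


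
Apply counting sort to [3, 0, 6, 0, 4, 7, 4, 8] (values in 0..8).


Count array: [2, 0, 0, 1, 2, 0, 1, 1, 1]
Reconstruct: [0, 0, 3, 4, 4, 6, 7, 8]


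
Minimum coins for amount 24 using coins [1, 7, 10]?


dp[0]=0; dp[i]=1+min(dp[i-c] for c in coins)
...dp[19]=4, dp[20]=2, dp[21]=3, dp[22]=4, dp[23]=5, dp[24]=3
Minimum coins for 24 = 3


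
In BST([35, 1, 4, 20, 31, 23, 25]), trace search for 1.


BST root = 35
Search for 1: compare at each node
Path: [35, 1]


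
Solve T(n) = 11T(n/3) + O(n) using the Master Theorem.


a=11, b=3, c=1. log_3(11)=2.183 > c=1. Case 1: O(n^log_b(a)) = O(n^2.183)
Complexity: O(n^2.183)


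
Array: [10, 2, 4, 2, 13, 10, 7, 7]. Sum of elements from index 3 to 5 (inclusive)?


Prefix sums: [0, 10, 12, 16, 18, 31, 41, 48, 55]
Sum[3..5] = prefix[6] - prefix[3] = 41 - 16 = 25


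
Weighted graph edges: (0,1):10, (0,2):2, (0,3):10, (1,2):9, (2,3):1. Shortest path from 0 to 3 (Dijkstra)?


Dijkstra from 0:
Distances: {0: 0, 1: 10, 2: 2, 3: 3}
Shortest distance to 3 = 3, path = [0, 2, 3]


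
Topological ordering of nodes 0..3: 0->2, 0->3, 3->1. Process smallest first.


Kahn's algorithm, process smallest node first
Order: [0, 2, 3, 1]


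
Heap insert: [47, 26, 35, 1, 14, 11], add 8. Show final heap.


Append 8: [47, 26, 35, 1, 14, 11, 8]
Bubble up: no swaps needed
Result: [47, 26, 35, 1, 14, 11, 8]


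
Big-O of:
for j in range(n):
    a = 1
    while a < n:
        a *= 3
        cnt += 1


Per nesting level: O(n) * O(log n) = O(n log n)
Complexity: O(n log n)


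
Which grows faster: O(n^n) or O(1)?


constant grows slower than n^n
O(1) is asymptotically smaller; O(n^n) grows faster


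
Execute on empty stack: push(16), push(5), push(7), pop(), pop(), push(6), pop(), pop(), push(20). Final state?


push(16) -> [16]
push(5) -> [16, 5]
push(7) -> [16, 5, 7]
pop() returns 7 -> [16, 5]
pop() returns 5 -> [16]
push(6) -> [16, 6]
pop() returns 6 -> [16]
pop() returns 16 -> []
push(20) -> [20]
Final stack (bottom to top): [20]


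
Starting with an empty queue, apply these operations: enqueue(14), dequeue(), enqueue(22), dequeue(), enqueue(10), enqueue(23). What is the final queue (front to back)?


enqueue(14) -> [14]
dequeue() returns 14 -> []
enqueue(22) -> [22]
dequeue() returns 22 -> []
enqueue(10) -> [10]
enqueue(23) -> [10, 23]
Final queue (front to back): [10, 23]


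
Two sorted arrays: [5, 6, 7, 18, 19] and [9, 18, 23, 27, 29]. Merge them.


Compare heads, take smaller each step.
Merged: [5, 6, 7, 9, 18, 18, 19, 23, 27, 29]


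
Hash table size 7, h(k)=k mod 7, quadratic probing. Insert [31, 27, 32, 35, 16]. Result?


Insertions: 31->slot 3; 27->slot 6; 32->slot 4; 35->slot 0; 16->slot 2
Table: [35, None, 16, 31, 32, None, 27]


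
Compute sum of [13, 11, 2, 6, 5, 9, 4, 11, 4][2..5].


Prefix sums: [0, 13, 24, 26, 32, 37, 46, 50, 61, 65]
Sum[2..5] = prefix[6] - prefix[2] = 46 - 24 = 22


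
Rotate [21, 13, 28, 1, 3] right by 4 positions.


Right rotate by 4: [13, 28, 1, 3, 21]


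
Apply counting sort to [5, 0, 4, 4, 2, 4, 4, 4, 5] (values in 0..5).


Count array: [1, 0, 1, 0, 5, 2]
Reconstruct: [0, 2, 4, 4, 4, 4, 4, 5, 5]


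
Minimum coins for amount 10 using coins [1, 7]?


dp[0]=0; dp[i]=1+min(dp[i-c] for c in coins)
...dp[5]=5, dp[6]=6, dp[7]=1, dp[8]=2, dp[9]=3, dp[10]=4
Minimum coins for 10 = 4


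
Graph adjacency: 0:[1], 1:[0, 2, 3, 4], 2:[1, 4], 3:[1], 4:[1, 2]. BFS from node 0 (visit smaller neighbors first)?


BFS queue: start with [0]
Visit order: [0, 1, 2, 3, 4]


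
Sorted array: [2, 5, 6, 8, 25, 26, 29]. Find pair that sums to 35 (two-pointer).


Two pointers: lo=0, hi=6
Found pair: (6, 29) summing to 35


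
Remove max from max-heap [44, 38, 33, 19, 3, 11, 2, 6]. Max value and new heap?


Max = 44
Replace root with last, heapify down
Resulting heap: [38, 19, 33, 6, 3, 11, 2]


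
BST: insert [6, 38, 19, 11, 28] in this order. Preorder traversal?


Root = 6; build tree by BST insertion.
Preorder traversal: [6, 38, 19, 11, 28]


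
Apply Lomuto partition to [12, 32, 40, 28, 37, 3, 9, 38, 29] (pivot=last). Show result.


Elements <= 29 go left of pivot.
Result: [12, 28, 3, 9, 29, 40, 32, 38, 37], pivot at index 4


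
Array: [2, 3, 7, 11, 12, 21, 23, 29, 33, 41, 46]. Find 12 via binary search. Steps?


Search for 12:
[0,10] mid=5 arr[5]=21
[0,4] mid=2 arr[2]=7
[3,4] mid=3 arr[3]=11
[4,4] mid=4 arr[4]=12
Total: 4 comparisons


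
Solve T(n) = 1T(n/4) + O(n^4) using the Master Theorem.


a=1, b=4, c=4. log_4(1)=0 < c=4. Case 3: O(n^c) = O(n^4)
Complexity: O(n^4)


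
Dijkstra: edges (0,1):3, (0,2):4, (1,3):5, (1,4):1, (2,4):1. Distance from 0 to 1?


Dijkstra from 0:
Distances: {0: 0, 1: 3, 2: 4, 3: 8, 4: 4}
Shortest distance to 1 = 3, path = [0, 1]


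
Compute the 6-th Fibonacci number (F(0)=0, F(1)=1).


F(n)=F(n-1)+F(n-2)
...F(4)=3, F(5)=5, F(6)=8


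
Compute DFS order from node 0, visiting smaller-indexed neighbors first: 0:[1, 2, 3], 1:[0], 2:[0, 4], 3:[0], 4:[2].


DFS stack-based: start with [0]
Visit order: [0, 1, 2, 4, 3]


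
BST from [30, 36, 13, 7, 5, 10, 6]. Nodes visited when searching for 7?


BST root = 30
Search for 7: compare at each node
Path: [30, 13, 7]


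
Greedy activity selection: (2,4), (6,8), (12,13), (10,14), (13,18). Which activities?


Greedy: pick earliest-ending, then skip overlaps.
Selected (4 activities): [(2, 4), (6, 8), (12, 13), (13, 18)]


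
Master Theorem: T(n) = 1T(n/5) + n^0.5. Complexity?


a=1, b=5, c=0.5. log_5(1)=0 < c=0.5. Case 3: O(n^c) = O(sqrt(n))
Complexity: O(sqrt(n))


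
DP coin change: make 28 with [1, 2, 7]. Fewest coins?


dp[0]=0; dp[i]=1+min(dp[i-c] for c in coins)
...dp[23]=4, dp[24]=5, dp[25]=5, dp[26]=6, dp[27]=6, dp[28]=4
Minimum coins for 28 = 4


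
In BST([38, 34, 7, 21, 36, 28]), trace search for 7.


BST root = 38
Search for 7: compare at each node
Path: [38, 34, 7]


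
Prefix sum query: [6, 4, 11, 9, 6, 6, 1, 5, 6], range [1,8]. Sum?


Prefix sums: [0, 6, 10, 21, 30, 36, 42, 43, 48, 54]
Sum[1..8] = prefix[9] - prefix[1] = 54 - 6 = 48


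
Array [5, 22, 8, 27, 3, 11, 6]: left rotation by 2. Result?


Left rotate by 2: [8, 27, 3, 11, 6, 5, 22]


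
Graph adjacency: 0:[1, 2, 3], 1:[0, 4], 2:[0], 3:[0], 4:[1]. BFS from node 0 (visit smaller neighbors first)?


BFS queue: start with [0]
Visit order: [0, 1, 2, 3, 4]


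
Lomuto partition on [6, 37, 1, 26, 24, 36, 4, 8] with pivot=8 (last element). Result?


Elements <= 8 go left of pivot.
Result: [6, 1, 4, 8, 24, 36, 37, 26], pivot at index 3


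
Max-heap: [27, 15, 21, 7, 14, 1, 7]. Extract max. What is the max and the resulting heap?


Max = 27
Replace root with last, heapify down
Resulting heap: [21, 15, 7, 7, 14, 1]


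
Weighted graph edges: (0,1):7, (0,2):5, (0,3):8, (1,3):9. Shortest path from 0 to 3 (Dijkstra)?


Dijkstra from 0:
Distances: {0: 0, 1: 7, 2: 5, 3: 8}
Shortest distance to 3 = 8, path = [0, 3]


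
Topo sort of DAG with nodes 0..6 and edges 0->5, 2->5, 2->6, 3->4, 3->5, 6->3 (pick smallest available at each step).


Kahn's algorithm, process smallest node first
Order: [0, 1, 2, 6, 3, 4, 5]


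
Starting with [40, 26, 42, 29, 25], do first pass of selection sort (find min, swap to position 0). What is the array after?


After one pass: [25, 26, 42, 29, 40]


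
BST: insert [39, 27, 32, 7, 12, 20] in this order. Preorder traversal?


Root = 39; build tree by BST insertion.
Preorder traversal: [39, 27, 7, 12, 20, 32]


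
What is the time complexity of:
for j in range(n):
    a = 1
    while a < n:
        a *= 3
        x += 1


Per nesting level: O(n) * O(log n) = O(n log n)
Complexity: O(n log n)


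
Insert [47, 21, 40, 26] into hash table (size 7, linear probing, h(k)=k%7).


Insertions: 47->slot 5; 21->slot 0; 40->slot 6; 26->slot 1
Table: [21, 26, None, None, None, 47, 40]


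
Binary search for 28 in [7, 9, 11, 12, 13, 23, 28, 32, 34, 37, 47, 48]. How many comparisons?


Search for 28:
[0,11] mid=5 arr[5]=23
[6,11] mid=8 arr[8]=34
[6,7] mid=6 arr[6]=28
Total: 3 comparisons


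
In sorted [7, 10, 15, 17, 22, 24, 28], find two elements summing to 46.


Two pointers: lo=0, hi=6
Found pair: (22, 24) summing to 46


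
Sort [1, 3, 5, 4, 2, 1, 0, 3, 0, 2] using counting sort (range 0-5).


Count array: [2, 2, 2, 2, 1, 1]
Reconstruct: [0, 0, 1, 1, 2, 2, 3, 3, 4, 5]


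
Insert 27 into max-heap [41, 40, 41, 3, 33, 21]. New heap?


Append 27: [41, 40, 41, 3, 33, 21, 27]
Bubble up: no swaps needed
Result: [41, 40, 41, 3, 33, 21, 27]


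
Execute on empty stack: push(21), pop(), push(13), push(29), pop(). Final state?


push(21) -> [21]
pop() returns 21 -> []
push(13) -> [13]
push(29) -> [13, 29]
pop() returns 29 -> [13]
Final stack (bottom to top): [13]


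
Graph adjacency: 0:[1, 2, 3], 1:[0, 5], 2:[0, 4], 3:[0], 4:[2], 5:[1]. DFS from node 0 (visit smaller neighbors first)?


DFS stack-based: start with [0]
Visit order: [0, 1, 5, 2, 4, 3]


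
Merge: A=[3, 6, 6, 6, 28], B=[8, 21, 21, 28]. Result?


Compare heads, take smaller each step.
Merged: [3, 6, 6, 6, 8, 21, 21, 28, 28]


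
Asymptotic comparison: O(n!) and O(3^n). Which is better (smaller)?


exponential (base 3) grows slower than factorial
O(3^n) is asymptotically smaller; O(n!) grows faster


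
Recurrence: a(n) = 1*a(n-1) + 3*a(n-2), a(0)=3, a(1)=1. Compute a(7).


Build bottom-up:
...a(5)=82, a(6)=211, a(7)=1*211+3*82=457


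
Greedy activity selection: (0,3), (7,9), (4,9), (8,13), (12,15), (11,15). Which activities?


Greedy: pick earliest-ending, then skip overlaps.
Selected (3 activities): [(0, 3), (7, 9), (12, 15)]


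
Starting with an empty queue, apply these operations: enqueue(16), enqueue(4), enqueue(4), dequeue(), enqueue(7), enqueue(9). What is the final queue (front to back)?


enqueue(16) -> [16]
enqueue(4) -> [16, 4]
enqueue(4) -> [16, 4, 4]
dequeue() returns 16 -> [4, 4]
enqueue(7) -> [4, 4, 7]
enqueue(9) -> [4, 4, 7, 9]
Final queue (front to back): [4, 4, 7, 9]


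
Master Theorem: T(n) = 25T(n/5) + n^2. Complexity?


a=25, b=5, c=2. log_5(25)=2 = c=2. Case 2: O(n^c log n) = O(n^2 log n)
Complexity: O(n^2 log n)


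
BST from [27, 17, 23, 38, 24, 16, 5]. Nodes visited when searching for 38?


BST root = 27
Search for 38: compare at each node
Path: [27, 38]


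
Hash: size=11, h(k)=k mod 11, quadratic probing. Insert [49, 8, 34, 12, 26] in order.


Insertions: 49->slot 5; 8->slot 8; 34->slot 1; 12->slot 2; 26->slot 4
Table: [None, 34, 12, None, 26, 49, None, None, 8, None, None]


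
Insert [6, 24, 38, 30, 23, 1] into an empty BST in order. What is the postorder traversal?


Root = 6; build tree by BST insertion.
Postorder traversal: [1, 23, 30, 38, 24, 6]


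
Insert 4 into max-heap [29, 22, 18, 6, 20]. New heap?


Append 4: [29, 22, 18, 6, 20, 4]
Bubble up: no swaps needed
Result: [29, 22, 18, 6, 20, 4]


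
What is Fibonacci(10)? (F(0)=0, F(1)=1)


F(n)=F(n-1)+F(n-2)
...F(8)=21, F(9)=34, F(10)=55


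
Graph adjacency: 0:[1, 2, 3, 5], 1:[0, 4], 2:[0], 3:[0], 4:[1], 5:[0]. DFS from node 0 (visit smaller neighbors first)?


DFS stack-based: start with [0]
Visit order: [0, 1, 4, 2, 3, 5]


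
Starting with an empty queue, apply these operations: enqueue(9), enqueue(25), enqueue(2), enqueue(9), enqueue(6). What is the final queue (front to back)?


enqueue(9) -> [9]
enqueue(25) -> [9, 25]
enqueue(2) -> [9, 25, 2]
enqueue(9) -> [9, 25, 2, 9]
enqueue(6) -> [9, 25, 2, 9, 6]
Final queue (front to back): [9, 25, 2, 9, 6]


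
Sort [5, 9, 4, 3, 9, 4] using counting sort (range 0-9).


Count array: [0, 0, 0, 1, 2, 1, 0, 0, 0, 2]
Reconstruct: [3, 4, 4, 5, 9, 9]


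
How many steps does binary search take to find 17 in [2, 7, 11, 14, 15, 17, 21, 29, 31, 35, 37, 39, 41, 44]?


Search for 17:
[0,13] mid=6 arr[6]=21
[0,5] mid=2 arr[2]=11
[3,5] mid=4 arr[4]=15
[5,5] mid=5 arr[5]=17
Total: 4 comparisons


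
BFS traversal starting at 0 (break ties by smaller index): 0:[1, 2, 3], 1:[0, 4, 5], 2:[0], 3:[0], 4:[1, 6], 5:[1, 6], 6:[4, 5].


BFS queue: start with [0]
Visit order: [0, 1, 2, 3, 4, 5, 6]


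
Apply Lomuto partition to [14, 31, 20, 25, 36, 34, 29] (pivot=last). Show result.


Elements <= 29 go left of pivot.
Result: [14, 20, 25, 29, 36, 34, 31], pivot at index 3


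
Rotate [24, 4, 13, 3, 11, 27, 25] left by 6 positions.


Left rotate by 6: [25, 24, 4, 13, 3, 11, 27]


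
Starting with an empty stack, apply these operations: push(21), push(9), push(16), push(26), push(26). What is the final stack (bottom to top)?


push(21) -> [21]
push(9) -> [21, 9]
push(16) -> [21, 9, 16]
push(26) -> [21, 9, 16, 26]
push(26) -> [21, 9, 16, 26, 26]
Final stack (bottom to top): [21, 9, 16, 26, 26]


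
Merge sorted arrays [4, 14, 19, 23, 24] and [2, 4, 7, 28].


Compare heads, take smaller each step.
Merged: [2, 4, 4, 7, 14, 19, 23, 24, 28]


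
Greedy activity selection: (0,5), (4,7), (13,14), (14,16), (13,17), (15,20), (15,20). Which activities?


Greedy: pick earliest-ending, then skip overlaps.
Selected (3 activities): [(0, 5), (13, 14), (14, 16)]


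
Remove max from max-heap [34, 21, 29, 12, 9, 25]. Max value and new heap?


Max = 34
Replace root with last, heapify down
Resulting heap: [29, 21, 25, 12, 9]


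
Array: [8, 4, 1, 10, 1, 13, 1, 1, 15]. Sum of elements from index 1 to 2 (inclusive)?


Prefix sums: [0, 8, 12, 13, 23, 24, 37, 38, 39, 54]
Sum[1..2] = prefix[3] - prefix[1] = 13 - 8 = 5


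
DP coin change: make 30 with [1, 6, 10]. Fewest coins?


dp[0]=0; dp[i]=1+min(dp[i-c] for c in coins)
...dp[25]=5, dp[26]=3, dp[27]=4, dp[28]=4, dp[29]=5, dp[30]=3
Minimum coins for 30 = 3


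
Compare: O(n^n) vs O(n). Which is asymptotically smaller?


linear grows slower than n^n
O(n) is asymptotically smaller; O(n^n) grows faster


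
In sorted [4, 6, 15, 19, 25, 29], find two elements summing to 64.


Two pointers: lo=0, hi=5
No pair sums to 64


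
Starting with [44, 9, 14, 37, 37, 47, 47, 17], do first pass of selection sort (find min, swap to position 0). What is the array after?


After one pass: [9, 44, 14, 37, 37, 47, 47, 17]


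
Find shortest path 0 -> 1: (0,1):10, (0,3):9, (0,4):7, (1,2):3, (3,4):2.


Dijkstra from 0:
Distances: {0: 0, 1: 10, 2: 13, 3: 9, 4: 7}
Shortest distance to 1 = 10, path = [0, 1]


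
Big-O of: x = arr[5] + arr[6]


Analysis: constant-time operation, no loop
Complexity: O(1)


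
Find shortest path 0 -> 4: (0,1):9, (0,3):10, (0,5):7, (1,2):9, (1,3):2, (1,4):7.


Dijkstra from 0:
Distances: {0: 0, 1: 9, 2: 18, 3: 10, 4: 16, 5: 7}
Shortest distance to 4 = 16, path = [0, 1, 4]


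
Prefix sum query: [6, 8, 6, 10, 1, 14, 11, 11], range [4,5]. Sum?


Prefix sums: [0, 6, 14, 20, 30, 31, 45, 56, 67]
Sum[4..5] = prefix[6] - prefix[4] = 45 - 30 = 15


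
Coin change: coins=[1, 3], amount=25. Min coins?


dp[0]=0; dp[i]=1+min(dp[i-c] for c in coins)
...dp[20]=8, dp[21]=7, dp[22]=8, dp[23]=9, dp[24]=8, dp[25]=9
Minimum coins for 25 = 9


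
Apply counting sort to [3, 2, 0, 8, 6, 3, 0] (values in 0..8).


Count array: [2, 0, 1, 2, 0, 0, 1, 0, 1]
Reconstruct: [0, 0, 2, 3, 3, 6, 8]


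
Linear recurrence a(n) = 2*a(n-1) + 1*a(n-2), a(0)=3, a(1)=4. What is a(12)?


Build bottom-up:
...a(10)=12467, a(11)=30098, a(12)=2*30098+1*12467=72663


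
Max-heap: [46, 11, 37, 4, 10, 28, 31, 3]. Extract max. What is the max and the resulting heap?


Max = 46
Replace root with last, heapify down
Resulting heap: [37, 11, 31, 4, 10, 28, 3]


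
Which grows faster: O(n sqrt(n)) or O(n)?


linear grows slower than n^1.5
O(n) is asymptotically smaller; O(n sqrt(n)) grows faster


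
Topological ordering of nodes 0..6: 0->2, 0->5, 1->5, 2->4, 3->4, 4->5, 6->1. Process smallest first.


Kahn's algorithm, process smallest node first
Order: [0, 2, 3, 4, 6, 1, 5]


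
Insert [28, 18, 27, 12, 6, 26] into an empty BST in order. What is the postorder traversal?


Root = 28; build tree by BST insertion.
Postorder traversal: [6, 12, 26, 27, 18, 28]


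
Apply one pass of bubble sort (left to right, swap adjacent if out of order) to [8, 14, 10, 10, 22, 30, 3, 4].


After one pass: [8, 10, 10, 14, 22, 3, 4, 30]


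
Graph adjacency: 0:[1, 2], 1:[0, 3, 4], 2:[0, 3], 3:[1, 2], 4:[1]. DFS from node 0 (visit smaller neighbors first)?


DFS stack-based: start with [0]
Visit order: [0, 1, 3, 2, 4]


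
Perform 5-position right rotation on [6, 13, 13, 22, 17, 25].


Right rotate by 5: [13, 13, 22, 17, 25, 6]


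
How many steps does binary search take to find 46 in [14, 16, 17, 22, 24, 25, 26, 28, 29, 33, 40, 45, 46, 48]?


Search for 46:
[0,13] mid=6 arr[6]=26
[7,13] mid=10 arr[10]=40
[11,13] mid=12 arr[12]=46
Total: 3 comparisons


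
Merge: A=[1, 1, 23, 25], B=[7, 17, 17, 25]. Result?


Compare heads, take smaller each step.
Merged: [1, 1, 7, 17, 17, 23, 25, 25]


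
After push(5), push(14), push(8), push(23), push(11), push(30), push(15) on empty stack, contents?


push(5) -> [5]
push(14) -> [5, 14]
push(8) -> [5, 14, 8]
push(23) -> [5, 14, 8, 23]
push(11) -> [5, 14, 8, 23, 11]
push(30) -> [5, 14, 8, 23, 11, 30]
push(15) -> [5, 14, 8, 23, 11, 30, 15]
Final stack (bottom to top): [5, 14, 8, 23, 11, 30, 15]


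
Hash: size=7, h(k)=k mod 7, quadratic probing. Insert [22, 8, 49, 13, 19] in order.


Insertions: 22->slot 1; 8->slot 2; 49->slot 0; 13->slot 6; 19->slot 5
Table: [49, 22, 8, None, None, 19, 13]


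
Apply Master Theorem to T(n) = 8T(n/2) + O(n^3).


a=8, b=2, c=3. log_2(8)=3 = c=3. Case 2: O(n^c log n) = O(n^3 log n)
Complexity: O(n^3 log n)


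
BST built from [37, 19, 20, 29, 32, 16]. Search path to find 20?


BST root = 37
Search for 20: compare at each node
Path: [37, 19, 20]


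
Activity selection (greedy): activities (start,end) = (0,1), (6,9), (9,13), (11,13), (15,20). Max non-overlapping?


Greedy: pick earliest-ending, then skip overlaps.
Selected (4 activities): [(0, 1), (6, 9), (9, 13), (15, 20)]


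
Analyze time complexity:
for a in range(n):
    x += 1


Per nesting level: O(n) = O(n)
Complexity: O(n)


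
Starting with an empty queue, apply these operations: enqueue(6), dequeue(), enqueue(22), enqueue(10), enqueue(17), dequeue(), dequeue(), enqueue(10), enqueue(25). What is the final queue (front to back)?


enqueue(6) -> [6]
dequeue() returns 6 -> []
enqueue(22) -> [22]
enqueue(10) -> [22, 10]
enqueue(17) -> [22, 10, 17]
dequeue() returns 22 -> [10, 17]
dequeue() returns 10 -> [17]
enqueue(10) -> [17, 10]
enqueue(25) -> [17, 10, 25]
Final queue (front to back): [17, 10, 25]


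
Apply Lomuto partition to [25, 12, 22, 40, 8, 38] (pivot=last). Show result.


Elements <= 38 go left of pivot.
Result: [25, 12, 22, 8, 38, 40], pivot at index 4


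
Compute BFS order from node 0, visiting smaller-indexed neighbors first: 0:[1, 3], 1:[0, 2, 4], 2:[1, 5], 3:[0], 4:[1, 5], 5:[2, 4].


BFS queue: start with [0]
Visit order: [0, 1, 3, 2, 4, 5]


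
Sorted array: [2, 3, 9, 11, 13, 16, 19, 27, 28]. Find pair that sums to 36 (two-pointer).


Two pointers: lo=0, hi=8
Found pair: (9, 27) summing to 36


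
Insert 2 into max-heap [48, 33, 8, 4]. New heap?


Append 2: [48, 33, 8, 4, 2]
Bubble up: no swaps needed
Result: [48, 33, 8, 4, 2]


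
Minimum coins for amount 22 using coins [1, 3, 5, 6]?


dp[0]=0; dp[i]=1+min(dp[i-c] for c in coins)
...dp[17]=3, dp[18]=3, dp[19]=4, dp[20]=4, dp[21]=4, dp[22]=4
Minimum coins for 22 = 4


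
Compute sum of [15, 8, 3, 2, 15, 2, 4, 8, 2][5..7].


Prefix sums: [0, 15, 23, 26, 28, 43, 45, 49, 57, 59]
Sum[5..7] = prefix[8] - prefix[5] = 57 - 43 = 14


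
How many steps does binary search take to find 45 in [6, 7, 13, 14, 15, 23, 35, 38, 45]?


Search for 45:
[0,8] mid=4 arr[4]=15
[5,8] mid=6 arr[6]=35
[7,8] mid=7 arr[7]=38
[8,8] mid=8 arr[8]=45
Total: 4 comparisons


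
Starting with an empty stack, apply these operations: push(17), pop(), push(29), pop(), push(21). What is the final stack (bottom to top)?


push(17) -> [17]
pop() returns 17 -> []
push(29) -> [29]
pop() returns 29 -> []
push(21) -> [21]
Final stack (bottom to top): [21]


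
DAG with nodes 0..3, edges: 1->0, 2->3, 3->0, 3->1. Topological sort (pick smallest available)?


Kahn's algorithm, process smallest node first
Order: [2, 3, 1, 0]


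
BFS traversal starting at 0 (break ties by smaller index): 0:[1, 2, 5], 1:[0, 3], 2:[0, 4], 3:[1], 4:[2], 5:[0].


BFS queue: start with [0]
Visit order: [0, 1, 2, 5, 3, 4]


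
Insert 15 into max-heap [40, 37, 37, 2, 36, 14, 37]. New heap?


Append 15: [40, 37, 37, 2, 36, 14, 37, 15]
Bubble up: swap idx 7(15) with idx 3(2)
Result: [40, 37, 37, 15, 36, 14, 37, 2]


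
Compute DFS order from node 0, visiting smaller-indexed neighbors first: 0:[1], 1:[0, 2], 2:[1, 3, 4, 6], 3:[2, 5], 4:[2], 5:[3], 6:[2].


DFS stack-based: start with [0]
Visit order: [0, 1, 2, 3, 5, 4, 6]


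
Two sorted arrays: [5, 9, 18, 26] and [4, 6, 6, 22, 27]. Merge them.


Compare heads, take smaller each step.
Merged: [4, 5, 6, 6, 9, 18, 22, 26, 27]


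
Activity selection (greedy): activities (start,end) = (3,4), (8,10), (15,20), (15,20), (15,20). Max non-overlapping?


Greedy: pick earliest-ending, then skip overlaps.
Selected (3 activities): [(3, 4), (8, 10), (15, 20)]


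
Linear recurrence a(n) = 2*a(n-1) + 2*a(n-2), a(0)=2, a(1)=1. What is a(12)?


Build bottom-up:
...a(10)=16480, a(11)=45024, a(12)=2*45024+2*16480=123008


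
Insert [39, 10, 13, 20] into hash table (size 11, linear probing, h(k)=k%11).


Insertions: 39->slot 6; 10->slot 10; 13->slot 2; 20->slot 9
Table: [None, None, 13, None, None, None, 39, None, None, 20, 10]


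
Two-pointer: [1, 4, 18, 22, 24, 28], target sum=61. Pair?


Two pointers: lo=0, hi=5
No pair sums to 61


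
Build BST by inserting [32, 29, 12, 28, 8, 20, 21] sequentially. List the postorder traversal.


Root = 32; build tree by BST insertion.
Postorder traversal: [8, 21, 20, 28, 12, 29, 32]


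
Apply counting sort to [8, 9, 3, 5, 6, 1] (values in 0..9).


Count array: [0, 1, 0, 1, 0, 1, 1, 0, 1, 1]
Reconstruct: [1, 3, 5, 6, 8, 9]


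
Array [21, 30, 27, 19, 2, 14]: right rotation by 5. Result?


Right rotate by 5: [30, 27, 19, 2, 14, 21]


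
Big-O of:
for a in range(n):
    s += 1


Per nesting level: O(n) = O(n)
Complexity: O(n)


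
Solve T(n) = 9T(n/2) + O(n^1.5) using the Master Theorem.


a=9, b=2, c=1.5. log_2(9)=3.170 > c=1.5. Case 1: O(n^log_b(a)) = O(n^3.170)
Complexity: O(n^3.170)


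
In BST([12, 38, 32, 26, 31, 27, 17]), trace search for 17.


BST root = 12
Search for 17: compare at each node
Path: [12, 38, 32, 26, 17]


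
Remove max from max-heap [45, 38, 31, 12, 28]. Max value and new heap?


Max = 45
Replace root with last, heapify down
Resulting heap: [38, 28, 31, 12]


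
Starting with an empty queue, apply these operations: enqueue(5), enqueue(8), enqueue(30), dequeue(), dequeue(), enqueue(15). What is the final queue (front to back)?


enqueue(5) -> [5]
enqueue(8) -> [5, 8]
enqueue(30) -> [5, 8, 30]
dequeue() returns 5 -> [8, 30]
dequeue() returns 8 -> [30]
enqueue(15) -> [30, 15]
Final queue (front to back): [30, 15]


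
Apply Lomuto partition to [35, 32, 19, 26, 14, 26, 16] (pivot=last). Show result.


Elements <= 16 go left of pivot.
Result: [14, 16, 19, 26, 35, 26, 32], pivot at index 1


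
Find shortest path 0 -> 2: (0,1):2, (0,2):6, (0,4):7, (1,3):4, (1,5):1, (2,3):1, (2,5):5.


Dijkstra from 0:
Distances: {0: 0, 1: 2, 2: 6, 3: 6, 4: 7, 5: 3}
Shortest distance to 2 = 6, path = [0, 2]


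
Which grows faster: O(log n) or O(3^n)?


logarithmic grows slower than exponential (base 3)
O(log n) is asymptotically smaller; O(3^n) grows faster


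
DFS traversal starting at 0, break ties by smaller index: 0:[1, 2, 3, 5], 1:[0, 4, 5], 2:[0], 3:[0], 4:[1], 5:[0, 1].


DFS stack-based: start with [0]
Visit order: [0, 1, 4, 5, 2, 3]


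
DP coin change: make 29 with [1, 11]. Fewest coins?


dp[0]=0; dp[i]=1+min(dp[i-c] for c in coins)
...dp[24]=4, dp[25]=5, dp[26]=6, dp[27]=7, dp[28]=8, dp[29]=9
Minimum coins for 29 = 9


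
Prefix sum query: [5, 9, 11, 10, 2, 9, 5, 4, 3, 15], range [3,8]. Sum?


Prefix sums: [0, 5, 14, 25, 35, 37, 46, 51, 55, 58, 73]
Sum[3..8] = prefix[9] - prefix[3] = 58 - 25 = 33


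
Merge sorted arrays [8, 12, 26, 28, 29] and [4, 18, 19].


Compare heads, take smaller each step.
Merged: [4, 8, 12, 18, 19, 26, 28, 29]
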